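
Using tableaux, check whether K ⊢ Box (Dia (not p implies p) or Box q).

Not valid

Tableau for the negation not Box (Dia (not p implies p) or Box q):
1. not Box (Dia (not p implies p) or Box q), w0
2. not (Dia (not p implies p) or Box q), w1   [neg-Box-rule on 1: fresh world w1, w0Rw1]
3. not Dia (not p implies p), w1   [neg-or-rule on 2]
4. not Box q, w1   [neg-or-rule on 2]
5. not q, w2   [neg-Box-rule on 4: fresh world w2, w1Rw2]
6. not (not p implies p), w2   [neg-Dia-rule on 3 via w1Rw2]
7. not p, w2   [neg-implies-rule on 6]
Accessibility: w0Rw1, w1Rw2
The negation has an open branch (countermodel exists).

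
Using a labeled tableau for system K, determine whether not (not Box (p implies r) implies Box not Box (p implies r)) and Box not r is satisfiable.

1. not (not Box (p implies r) implies Box not Box (p implies r)) and Box not r, w0
2. not (not Box (p implies r) implies Box not Box (p implies r)), w0
3. Box not r, w0
4. not Box (p implies r), w0
5. not Box not Box (p implies r), w0
6. not (p implies r), w1
7. p, w1
8. not r, w1
9. Box (p implies r), w2
10. not r, w2
Accessibility: w0Rw1, w0Rw2

Yes, satisfiable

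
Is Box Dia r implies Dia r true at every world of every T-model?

Tableau for the negation not (Box Dia r implies Dia r):
1. not (Box Dia r implies Dia r), 0
2. Box Dia r, 0   [neg-implies-rule on 1]
3. not Dia r, 0   [neg-implies-rule on 1]
4. Dia r, 0   [Box-rule on 2 via 0R0]
5. not r, 0   [neg-Dia-rule on 3 via 0R0]
6. r, 1   [Dia-rule on 4: fresh world 1, 0R1]
7. Dia r, 1   [Box-rule on 2 via 0R1]
8. not r, 1   [neg-Dia-rule on 3 via 0R1]
Accessibility: 0R0, 0R1, 1R1
Branch closes: r and not r both at 1.
All branches of the negation close; one closing branch shown above.

Yes, valid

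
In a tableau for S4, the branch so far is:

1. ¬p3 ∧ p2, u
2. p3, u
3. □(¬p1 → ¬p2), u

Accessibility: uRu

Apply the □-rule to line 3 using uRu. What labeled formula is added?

¬p1 → ¬p2, u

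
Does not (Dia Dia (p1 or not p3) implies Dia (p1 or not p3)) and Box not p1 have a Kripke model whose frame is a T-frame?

1. not (Dia Dia (p1 or not p3) implies Dia (p1 or not p3)) and Box not p1, 0
2. not (Dia Dia (p1 or not p3) implies Dia (p1 or not p3)), 0   [and-rule on 1]
3. Box not p1, 0   [and-rule on 1]
4. Dia Dia (p1 or not p3), 0   [neg-implies-rule on 2]
5. not Dia (p1 or not p3), 0   [neg-implies-rule on 2]
6. not p1, 0   [Box-rule on 3 via 0R0]
7. not (p1 or not p3), 0   [neg-Dia-rule on 5 via 0R0]
8. p3, 0   [neg-or-rule on 7]
9. Dia (p1 or not p3), 1   [Dia-rule on 4: fresh world 1, 0R1]
10. not p1, 1   [Box-rule on 3 via 0R1]
11. not (p1 or not p3), 1   [neg-Dia-rule on 5 via 0R1]
12. p3, 1   [neg-or-rule on 11]
13. p1 or not p3, 2   [Dia-rule on 9: fresh world 2, 1R2]
14. not p3, 2   [or-rule on 13 (branches; this branch)]
Accessibility: 0R0, 0R1, 1R1, 1R2, 2R2

Yes, satisfiable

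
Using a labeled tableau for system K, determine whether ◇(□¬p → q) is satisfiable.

Satisfiable (open branch found)

1. ◇(□¬p → q), w0
2. □¬p → q, w1   [◇-rule on 1: fresh world w1, w0Rw1]
3. q, w1   [→-rule on 2 (branches; this branch)]
Accessibility: w0Rw1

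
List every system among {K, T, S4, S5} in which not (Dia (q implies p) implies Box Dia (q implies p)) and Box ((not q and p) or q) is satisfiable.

S5-tableau for the formula:
1. not (Dia (q implies p) implies Box Dia (q implies p)) and Box ((not q and p) or q), u
2. not (Dia (q implies p) implies Box Dia (q implies p)), u   [and-rule on 1]
3. Box ((not q and p) or q), u   [and-rule on 1]
4. Dia (q implies p), u   [neg-implies-rule on 2]
5. not Box Dia (q implies p), u   [neg-implies-rule on 2]
6. (not q and p) or q, u   [Box-rule on 3 via uRu]
7. q, u   [or-rule on 6 (branches; this branch)]
8. q implies p, v   [Dia-rule on 4: fresh world v, uRv]
9. (not q and p) or q, v   [Box-rule on 3 via uRv]
10. p, v   [implies-rule on 8 (branches; this branch)]
11. not q and p, v   [or-rule on 9 (branches; this branch)]
12. not q, v   [and-rule on 11]
13. not Dia (q implies p), w   [neg-Box-rule on 5: fresh world w, uRw]
14. (not q and p) or q, w   [Box-rule on 3 via uRw]
15. not (q implies p), u   [neg-Dia-rule on 13 via wRu]
16. not p, u   [neg-implies-rule on 15]
17. not (q implies p), v   [neg-Dia-rule on 13 via wRv]
18. q, v   [neg-implies-rule on 17]
19. not p, v   [neg-implies-rule on 17]
Accessibility: uRu, uRv, uRw, vRu, vRv, vRw, wRu, wRv, wRw
Branch closes: q and not q both at v.
Every branch closes (one shown): unsatisfiable in S5.
S4-tableau for the formula:
1. not (Dia (q implies p) implies Box Dia (q implies p)) and Box ((not q and p) or q), u
2. not (Dia (q implies p) implies Box Dia (q implies p)), u   [and-rule on 1]
3. Box ((not q and p) or q), u   [and-rule on 1]
4. Dia (q implies p), u   [neg-implies-rule on 2]
5. not Box Dia (q implies p), u   [neg-implies-rule on 2]
6. (not q and p) or q, u   [Box-rule on 3 via uRu]
7. q, u   [or-rule on 6 (branches; this branch)]
8. q implies p, v   [Dia-rule on 4: fresh world v, uRv]
9. (not q and p) or q, v   [Box-rule on 3 via uRv]
10. p, v   [implies-rule on 8 (branches; this branch)]
11. q, v   [or-rule on 9 (branches; this branch)]
12. not Dia (q implies p), w   [neg-Box-rule on 5: fresh world w, uRw]
13. (not q and p) or q, w   [Box-rule on 3 via uRw]
14. not (q implies p), w   [neg-Dia-rule on 12 via wRw]
15. q, w   [neg-implies-rule on 14]
16. not p, w   [neg-implies-rule on 14]
Accessibility: uRu, uRv, uRw, vRv, wRw
Complete open branch: satisfiable in S4, hence also in K, T (this S4-model is also a K-model and a T-model).

K, T, S4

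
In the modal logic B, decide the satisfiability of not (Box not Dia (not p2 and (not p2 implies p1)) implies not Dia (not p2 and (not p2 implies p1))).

No, unsatisfiable

1. not (Box not Dia (not p2 and (not p2 implies p1)) implies not Dia (not p2 and (not p2 implies p1))), u
2. Box not Dia (not p2 and (not p2 implies p1)), u
3. Dia (not p2 and (not p2 implies p1)), u
4. not Dia (not p2 and (not p2 implies p1)), u
5. not (not p2 and (not p2 implies p1)), u
6. not (not p2 implies p1), u
7. not p2, u
8. not p1, u
9. not p2 and (not p2 implies p1), v
10. not p2, v
11. not p2 implies p1, v
12. not Dia (not p2 and (not p2 implies p1)), v
13. not (not p2 and (not p2 implies p1)), v
14. p1, v
15. not (not p2 implies p1), v
16. not p1, v
Accessibility: uRu, uRv, vRu, vRv
Branch closes: p1 and not p1 both at v.
(One branch shown.) All branches close.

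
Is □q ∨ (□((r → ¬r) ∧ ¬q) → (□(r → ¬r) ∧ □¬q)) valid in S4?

Tableau for the negation ¬(□q ∨ (□((r → ¬r) ∧ ¬q) → (□(r → ¬r) ∧ □¬q))):
1. ¬(□q ∨ (□((r → ¬r) ∧ ¬q) → (□(r → ¬r) ∧ □¬q))), 0
2. ¬□q, 0   [¬∨-rule on 1]
3. ¬(□((r → ¬r) ∧ ¬q) → (□(r → ¬r) ∧ □¬q)), 0   [¬∨-rule on 1]
4. □((r → ¬r) ∧ ¬q), 0   [¬→-rule on 3]
5. ¬(□(r → ¬r) ∧ □¬q), 0   [¬→-rule on 3]
6. (r → ¬r) ∧ ¬q, 0   [□-rule on 4 via 0R0]
7. r → ¬r, 0   [∧-rule on 6]
8. ¬q, 0   [∧-rule on 6]
9. ¬□(r → ¬r), 0   [¬∧-rule on 5 (branches; this branch)]
10. ¬r, 0   [→-rule on 7 (branches; this branch)]
11. ¬q, 1   [¬□-rule on 2: fresh world 1, 0R1]
12. (r → ¬r) ∧ ¬q, 1   [□-rule on 4 via 0R1]
13. r → ¬r, 1   [∧-rule on 12]
14. ¬r, 1   [→-rule on 13 (branches; this branch)]
15. ¬(r → ¬r), 2   [¬□-rule on 9: fresh world 2, 0R2]
16. r, 2   [¬→-rule on 15]
17. (r → ¬r) ∧ ¬q, 2   [□-rule on 4 via 0R2]
18. r → ¬r, 2   [∧-rule on 17]
19. ¬q, 2   [∧-rule on 17]
20. ¬r, 2   [→-rule on 18 (branches; this branch)]
Accessibility: 0R0, 0R1, 0R2, 1R1, 2R2
Branch closes: r and ¬r both at 2.
All branches of the negation close; one closing branch shown above.

Yes, valid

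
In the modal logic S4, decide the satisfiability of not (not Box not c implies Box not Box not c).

Satisfiable

1. not (not Box not c implies Box not Box not c), u
2. not Box not c, u
3. not Box not Box not c, u
4. c, v
5. Box not c, w
6. not c, w
Accessibility: uRu, uRv, uRw, vRv, wRw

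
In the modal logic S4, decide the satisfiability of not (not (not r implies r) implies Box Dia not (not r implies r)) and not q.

Yes, satisfiable

1. not (not (not r implies r) implies Box Dia not (not r implies r)) and not q, u
2. not (not (not r implies r) implies Box Dia not (not r implies r)), u   [and-rule on 1]
3. not q, u   [and-rule on 1]
4. not (not r implies r), u   [neg-implies-rule on 2]
5. not Box Dia not (not r implies r), u   [neg-implies-rule on 2]
6. not r, u   [neg-implies-rule on 4]
7. not Dia not (not r implies r), v   [neg-Box-rule on 5: fresh world v, uRv]
8. not r implies r, v   [neg-Dia-rule on 7 via vRv]
9. r, v   [implies-rule on 8 (branches; this branch)]
Accessibility: uRu, uRv, vRv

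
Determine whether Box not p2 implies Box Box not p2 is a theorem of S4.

Tableau for the negation not (Box not p2 implies Box Box not p2):
1. not (Box not p2 implies Box Box not p2), 0
2. Box not p2, 0
3. not Box Box not p2, 0
4. not p2, 0
5. not Box not p2, 1
6. not p2, 1
7. p2, 2
8. not p2, 2
Accessibility: 0R0, 0R1, 0R2, 1R1, 1R2, 2R2
Branch closes: p2 and not p2 both at 2.
Every branch of the negation's tableau closes; the branch above is one of them.

Valid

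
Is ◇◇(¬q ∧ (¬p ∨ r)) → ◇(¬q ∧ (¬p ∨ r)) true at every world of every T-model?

Tableau for the negation ¬(◇◇(¬q ∧ (¬p ∨ r)) → ◇(¬q ∧ (¬p ∨ r))):
1. ¬(◇◇(¬q ∧ (¬p ∨ r)) → ◇(¬q ∧ (¬p ∨ r))), w0
2. ◇◇(¬q ∧ (¬p ∨ r)), w0   [¬→-rule on 1]
3. ¬◇(¬q ∧ (¬p ∨ r)), w0   [¬→-rule on 1]
4. ¬(¬q ∧ (¬p ∨ r)), w0   [¬◇-rule on 3 via w0Rw0]
5. ¬(¬p ∨ r), w0   [¬∧-rule on 4 (branches; this branch)]
6. p, w0   [¬∨-rule on 5]
7. ¬r, w0   [¬∨-rule on 5]
8. ◇(¬q ∧ (¬p ∨ r)), w1   [◇-rule on 2: fresh world w1, w0Rw1]
9. ¬(¬q ∧ (¬p ∨ r)), w1   [¬◇-rule on 3 via w0Rw1]
10. ¬(¬p ∨ r), w1   [¬∧-rule on 9 (branches; this branch)]
11. p, w1   [¬∨-rule on 10]
12. ¬r, w1   [¬∨-rule on 10]
13. ¬q ∧ (¬p ∨ r), w2   [◇-rule on 8: fresh world w2, w1Rw2]
14. ¬q, w2   [∧-rule on 13]
15. ¬p ∨ r, w2   [∧-rule on 13]
16. r, w2   [∨-rule on 15 (branches; this branch)]
Accessibility: w0Rw0, w0Rw1, w1Rw1, w1Rw2, w2Rw2
The negation has an open branch (countermodel exists).

Invalid (countermodel exists)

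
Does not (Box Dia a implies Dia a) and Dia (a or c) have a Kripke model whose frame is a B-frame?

No, unsatisfiable

1. not (Box Dia a implies Dia a) and Dia (a or c), 0
2. not (Box Dia a implies Dia a), 0
3. Dia (a or c), 0
4. Box Dia a, 0
5. not Dia a, 0
6. Dia a, 0
7. not a, 0
8. a or c, 1
9. Dia a, 1
10. not a, 1
11. c, 1
12. a, 2
13. Dia a, 2
14. not a, 2
Accessibility: 0R0, 0R1, 0R2, 1R0, 1R1, 2R0, 2R2
Branch closes: a and not a both at 2.
(One branch shown.) All branches close.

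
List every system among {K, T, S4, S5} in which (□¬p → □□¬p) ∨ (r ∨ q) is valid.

S4-tableau for the negation ¬((□¬p → □□¬p) ∨ (r ∨ q)):
1. ¬((□¬p → □□¬p) ∨ (r ∨ q)), 0
2. ¬(□¬p → □□¬p), 0
3. ¬(r ∨ q), 0
4. □¬p, 0
5. ¬□□¬p, 0
6. ¬r, 0
7. ¬q, 0
8. ¬p, 0
9. ¬□¬p, 1
10. ¬p, 1
11. p, 2
12. ¬p, 2
Accessibility: 0R0, 0R1, 0R2, 1R1, 1R2, 2R2
Branch closes: p and ¬p both at 2.
Every branch closes (one shown): valid in S4, hence also in S5 (every theorem of S4 is a theorem of S5).
T-tableau for the negation ¬((□¬p → □□¬p) ∨ (r ∨ q)):
1. ¬((□¬p → □□¬p) ∨ (r ∨ q)), 0
2. ¬(□¬p → □□¬p), 0
3. ¬(r ∨ q), 0
4. □¬p, 0
5. ¬□□¬p, 0
6. ¬r, 0
7. ¬q, 0
8. ¬p, 0
9. ¬□¬p, 1
10. ¬p, 1
11. p, 2
Accessibility: 0R0, 0R1, 1R1, 1R2, 2R2
Complete open branch: countermodel on a T-frame, so not valid in T, nor in K (the same frame is also a K-frame).

S4, S5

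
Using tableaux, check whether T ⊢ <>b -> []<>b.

Not valid

Tableau for the negation ~(<>b -> []<>b):
1. ~(<>b -> []<>b), w0
2. <>b, w0
3. ~[]<>b, w0
4. b, w1
5. ~<>b, w2
6. ~b, w2
Accessibility: w0Rw0, w0Rw1, w0Rw2, w1Rw1, w2Rw2
The negation has an open branch (countermodel exists).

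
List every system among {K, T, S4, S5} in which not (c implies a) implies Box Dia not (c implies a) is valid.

S5

S5-tableau for the negation not (not (c implies a) implies Box Dia not (c implies a)):
1. not (not (c implies a) implies Box Dia not (c implies a)), 0
2. not (c implies a), 0   [neg-implies-rule on 1]
3. not Box Dia not (c implies a), 0   [neg-implies-rule on 1]
4. c, 0   [neg-implies-rule on 2]
5. not a, 0   [neg-implies-rule on 2]
6. not Dia not (c implies a), 1   [neg-Box-rule on 3: fresh world 1, 0R1]
7. c implies a, 0   [neg-Dia-rule on 6 via 1R0]
8. c implies a, 1   [neg-Dia-rule on 6 via 1R1]
9. a, 0   [implies-rule on 7 (branches; this branch)]
Accessibility: 0R0, 0R1, 1R0, 1R1
Branch closes: a and not a both at 0.
Every branch closes (one shown): valid in S5.
S4-tableau for the negation not (not (c implies a) implies Box Dia not (c implies a)):
1. not (not (c implies a) implies Box Dia not (c implies a)), 0
2. not (c implies a), 0   [neg-implies-rule on 1]
3. not Box Dia not (c implies a), 0   [neg-implies-rule on 1]
4. c, 0   [neg-implies-rule on 2]
5. not a, 0   [neg-implies-rule on 2]
6. not Dia not (c implies a), 1   [neg-Box-rule on 3: fresh world 1, 0R1]
7. c implies a, 1   [neg-Dia-rule on 6 via 1R1]
8. a, 1   [implies-rule on 7 (branches; this branch)]
Accessibility: 0R0, 0R1, 1R1
Complete open branch: countermodel on an S4-frame, so not valid in S4, nor in K, T (the same frame is also a K-frame and a T-frame).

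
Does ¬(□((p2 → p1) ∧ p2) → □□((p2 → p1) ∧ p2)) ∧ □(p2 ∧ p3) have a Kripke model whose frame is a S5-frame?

1. ¬(□((p2 → p1) ∧ p2) → □□((p2 → p1) ∧ p2)) ∧ □(p2 ∧ p3), w0
2. ¬(□((p2 → p1) ∧ p2) → □□((p2 → p1) ∧ p2)), w0   [∧-rule on 1]
3. □(p2 ∧ p3), w0   [∧-rule on 1]
4. □((p2 → p1) ∧ p2), w0   [¬→-rule on 2]
5. ¬□□((p2 → p1) ∧ p2), w0   [¬→-rule on 2]
6. p2 ∧ p3, w0   [□-rule on 3 via w0Rw0]
7. p2, w0   [∧-rule on 6]
8. p3, w0   [∧-rule on 6]
9. (p2 → p1) ∧ p2, w0   [□-rule on 4 via w0Rw0]
10. p2 → p1, w0   [∧-rule on 9]
11. p1, w0   [→-rule on 10 (branches; this branch)]
12. ¬□((p2 → p1) ∧ p2), w1   [¬□-rule on 5: fresh world w1, w0Rw1]
13. p2 ∧ p3, w1   [□-rule on 3 via w0Rw1]
14. p2, w1   [∧-rule on 13]
15. p3, w1   [∧-rule on 13]
16. (p2 → p1) ∧ p2, w1   [□-rule on 4 via w0Rw1]
17. p2 → p1, w1   [∧-rule on 16]
18. p1, w1   [→-rule on 17 (branches; this branch)]
19. ¬((p2 → p1) ∧ p2), w2   [¬□-rule on 12: fresh world w2, w1Rw2]
20. p2 ∧ p3, w2   [□-rule on 3 via w0Rw2]
21. p2, w2   [∧-rule on 20]
22. p3, w2   [∧-rule on 20]
23. (p2 → p1) ∧ p2, w2   [□-rule on 4 via w0Rw2]
24. p2 → p1, w2   [∧-rule on 23]
25. ¬(p2 → p1), w2   [¬∧-rule on 19 (branches; this branch)]
26. ¬p1, w2   [¬→-rule on 25]
27. p1, w2   [→-rule on 24 (branches; this branch)]
Accessibility: w0Rw0, w0Rw1, w0Rw2, w1Rw0, w1Rw1, w1Rw2, w2Rw0, w2Rw1, w2Rw2
Branch closes: p1 and ¬p1 both at w2.
All branches of the tableau close; one closing branch shown above.

Unsatisfiable (every branch closes)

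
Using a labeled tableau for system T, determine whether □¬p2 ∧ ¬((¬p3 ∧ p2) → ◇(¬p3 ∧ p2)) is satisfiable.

Unsatisfiable (every branch closes)

1. □¬p2 ∧ ¬((¬p3 ∧ p2) → ◇(¬p3 ∧ p2)), 0
2. □¬p2, 0   [∧-rule on 1]
3. ¬((¬p3 ∧ p2) → ◇(¬p3 ∧ p2)), 0   [∧-rule on 1]
4. ¬p3 ∧ p2, 0   [¬→-rule on 3]
5. ¬◇(¬p3 ∧ p2), 0   [¬→-rule on 3]
6. ¬p3, 0   [∧-rule on 4]
7. p2, 0   [∧-rule on 4]
8. ¬p2, 0   [□-rule on 2 via 0R0]
Accessibility: 0R0
Branch closes: p2 and ¬p2 both at 0.
All branches of the tableau close; one closing branch shown above.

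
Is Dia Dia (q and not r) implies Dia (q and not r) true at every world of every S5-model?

Yes, valid

Tableau for the negation not (Dia Dia (q and not r) implies Dia (q and not r)):
1. not (Dia Dia (q and not r) implies Dia (q and not r)), u
2. Dia Dia (q and not r), u
3. not Dia (q and not r), u
4. not (q and not r), u
5. r, u
6. Dia (q and not r), v
7. not (q and not r), v
8. r, v
9. q and not r, w
10. q, w
11. not r, w
12. not (q and not r), w
13. r, w
Accessibility: uRu, uRv, uRw, vRu, vRv, vRw, wRu, wRv, wRw
Branch closes: r and not r both at w.
All branches of the negation close; one closing branch shown above.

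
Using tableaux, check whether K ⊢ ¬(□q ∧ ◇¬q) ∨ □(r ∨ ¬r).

Tableau for the negation ¬(¬(□q ∧ ◇¬q) ∨ □(r ∨ ¬r)):
1. ¬(¬(□q ∧ ◇¬q) ∨ □(r ∨ ¬r)), u
2. □q ∧ ◇¬q, u
3. ¬□(r ∨ ¬r), u
4. □q, u
5. ◇¬q, u
6. ¬(r ∨ ¬r), v
7. ¬r, v
8. r, v
Accessibility: uRv
Branch closes: r and ¬r both at v.
Every branch of the negation's tableau closes; the branch above is one of them.

Yes, valid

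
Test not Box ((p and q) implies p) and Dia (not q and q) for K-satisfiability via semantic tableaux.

1. not Box ((p and q) implies p) and Dia (not q and q), 0
2. not Box ((p and q) implies p), 0
3. Dia (not q and q), 0
4. not ((p and q) implies p), 1
5. p and q, 1
6. not p, 1
7. p, 1
8. q, 1
Accessibility: 0R1
Branch closes: p and not p both at 1.
All branches of the tableau close; one closing branch shown above.

Unsatisfiable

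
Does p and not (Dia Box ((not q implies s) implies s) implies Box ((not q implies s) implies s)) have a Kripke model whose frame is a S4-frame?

1. p and not (Dia Box ((not q implies s) implies s) implies Box ((not q implies s) implies s)), w0
2. p, w0
3. not (Dia Box ((not q implies s) implies s) implies Box ((not q implies s) implies s)), w0
4. Dia Box ((not q implies s) implies s), w0
5. not Box ((not q implies s) implies s), w0
6. Box ((not q implies s) implies s), w1
7. (not q implies s) implies s, w1
8. s, w1
9. not ((not q implies s) implies s), w2
10. not q implies s, w2
11. not s, w2
12. q, w2
Accessibility: w0Rw0, w0Rw1, w0Rw2, w1Rw1, w2Rw2

Yes, satisfiable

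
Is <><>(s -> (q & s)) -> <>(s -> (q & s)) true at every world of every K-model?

Not valid

Tableau for the negation ~(<><>(s -> (q & s)) -> <>(s -> (q & s))):
1. ~(<><>(s -> (q & s)) -> <>(s -> (q & s))), 0
2. <><>(s -> (q & s)), 0   [~->-rule on 1]
3. ~<>(s -> (q & s)), 0   [~->-rule on 1]
4. <>(s -> (q & s)), 1   [<>-rule on 2: fresh world 1, 0R1]
5. ~(s -> (q & s)), 1   [~<>-rule on 3 via 0R1]
6. s, 1   [~->-rule on 5]
7. ~(q & s), 1   [~->-rule on 5]
8. ~q, 1   [~&-rule on 7 (branches; this branch)]
9. s -> (q & s), 2   [<>-rule on 4: fresh world 2, 1R2]
10. q & s, 2   [->-rule on 9 (branches; this branch)]
11. q, 2   [&-rule on 10]
12. s, 2   [&-rule on 10]
Accessibility: 0R1, 1R2
The negation has an open branch (countermodel exists).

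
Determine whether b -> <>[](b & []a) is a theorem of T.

Tableau for the negation ~(b -> <>[](b & []a)):
1. ~(b -> <>[](b & []a)), w0
2. b, w0
3. ~<>[](b & []a), w0
4. ~[](b & []a), w0
5. ~(b & []a), w1
6. ~[](b & []a), w1
7. ~[]a, w1
8. ~(b & []a), w2
9. ~[]a, w2
10. ~a, w3
11. ~a, w4
Accessibility: w0Rw0, w0Rw1, w1Rw1, w1Rw2, w1Rw3, w2Rw2, w2Rw4, w3Rw3, w4Rw4
The negation has an open branch (countermodel exists).

Invalid (countermodel exists)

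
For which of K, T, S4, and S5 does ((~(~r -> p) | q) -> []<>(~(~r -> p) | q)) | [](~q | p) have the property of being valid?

S5

S4-tableau for the negation ~(((~(~r -> p) | q) -> []<>(~(~r -> p) | q)) | [](~q | p)):
1. ~(((~(~r -> p) | q) -> []<>(~(~r -> p) | q)) | [](~q | p)), u
2. ~((~(~r -> p) | q) -> []<>(~(~r -> p) | q)), u   [~|-rule on 1]
3. ~[](~q | p), u   [~|-rule on 1]
4. ~(~r -> p) | q, u   [~->-rule on 2]
5. ~[]<>(~(~r -> p) | q), u   [~->-rule on 2]
6. q, u   [|-rule on 4 (branches; this branch)]
7. ~(~q | p), v   [~[]-rule on 3: fresh world v, uRv]
8. q, v   [~|-rule on 7]
9. ~p, v   [~|-rule on 7]
10. ~<>(~(~r -> p) | q), w   [~[]-rule on 5: fresh world w, uRw]
11. ~(~(~r -> p) | q), w   [~<>-rule on 10 via wRw]
12. ~r -> p, w   [~|-rule on 11]
13. ~q, w   [~|-rule on 11]
14. p, w   [->-rule on 12 (branches; this branch)]
Accessibility: uRu, uRv, uRw, vRv, wRw
Complete open branch: countermodel on an S4-frame, so not valid in S4, nor in K, T (the same frame is also a K-frame and a T-frame).
S5-tableau for the negation ~(((~(~r -> p) | q) -> []<>(~(~r -> p) | q)) | [](~q | p)):
1. ~(((~(~r -> p) | q) -> []<>(~(~r -> p) | q)) | [](~q | p)), u
2. ~((~(~r -> p) | q) -> []<>(~(~r -> p) | q)), u   [~|-rule on 1]
3. ~[](~q | p), u   [~|-rule on 1]
4. ~(~r -> p) | q, u   [~->-rule on 2]
5. ~[]<>(~(~r -> p) | q), u   [~->-rule on 2]
6. ~(~r -> p), u   [|-rule on 4 (branches; this branch)]
7. ~r, u   [~->-rule on 6]
8. ~p, u   [~->-rule on 6]
9. ~(~q | p), v   [~[]-rule on 3: fresh world v, uRv]
10. q, v   [~|-rule on 9]
11. ~p, v   [~|-rule on 9]
12. ~<>(~(~r -> p) | q), w   [~[]-rule on 5: fresh world w, uRw]
13. ~(~(~r -> p) | q), u   [~<>-rule on 12 via wRu]
14. ~r -> p, u   [~|-rule on 13]
15. ~q, u   [~|-rule on 13]
16. ~(~(~r -> p) | q), v   [~<>-rule on 12 via wRv]
17. ~r -> p, v   [~|-rule on 16]
18. ~q, v   [~|-rule on 16]
Accessibility: uRu, uRv, uRw, vRu, vRv, vRw, wRu, wRv, wRw
Branch closes: q and ~q both at v.
Every branch closes (one shown): valid in S5.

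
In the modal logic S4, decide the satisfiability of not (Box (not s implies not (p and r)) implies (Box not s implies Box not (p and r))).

1. not (Box (not s implies not (p and r)) implies (Box not s implies Box not (p and r))), 0
2. Box (not s implies not (p and r)), 0
3. not (Box not s implies Box not (p and r)), 0
4. Box not s, 0
5. not Box not (p and r), 0
6. not s implies not (p and r), 0
7. not s, 0
8. not (p and r), 0
9. not r, 0
10. p and r, 1
11. p, 1
12. r, 1
13. not s implies not (p and r), 1
14. not s, 1
15. not (p and r), 1
16. not r, 1
Accessibility: 0R0, 0R1, 1R1
Branch closes: r and not r both at 1.
Every branch closes; the branch above is one of them.

Unsatisfiable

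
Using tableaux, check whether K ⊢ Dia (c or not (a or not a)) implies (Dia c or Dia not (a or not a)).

Tableau for the negation not (Dia (c or not (a or not a)) implies (Dia c or Dia not (a or not a))):
1. not (Dia (c or not (a or not a)) implies (Dia c or Dia not (a or not a))), w0
2. Dia (c or not (a or not a)), w0
3. not (Dia c or Dia not (a or not a)), w0
4. not Dia c, w0
5. not Dia not (a or not a), w0
6. c or not (a or not a), w1
7. not c, w1
8. a or not a, w1
9. not (a or not a), w1
10. not a, w1
11. a, w1
Accessibility: w0Rw1
Branch closes: a and not a both at w1.
Every branch of the negation's tableau closes; the branch above is one of them.

Yes, valid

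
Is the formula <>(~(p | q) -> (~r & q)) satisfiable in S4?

1. <>(~(p | q) -> (~r & q)), u
2. ~(p | q) -> (~r & q), v
3. ~r & q, v
4. ~r, v
5. q, v
Accessibility: uRu, uRv, vRv

Satisfiable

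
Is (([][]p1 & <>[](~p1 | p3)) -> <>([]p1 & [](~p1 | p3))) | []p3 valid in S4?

Yes, valid

Tableau for the negation ~((([][]p1 & <>[](~p1 | p3)) -> <>([]p1 & [](~p1 | p3))) | []p3):
1. ~((([][]p1 & <>[](~p1 | p3)) -> <>([]p1 & [](~p1 | p3))) | []p3), w0
2. ~(([][]p1 & <>[](~p1 | p3)) -> <>([]p1 & [](~p1 | p3))), w0   [~|-rule on 1]
3. ~[]p3, w0   [~|-rule on 1]
4. [][]p1 & <>[](~p1 | p3), w0   [~->-rule on 2]
5. ~<>([]p1 & [](~p1 | p3)), w0   [~->-rule on 2]
6. [][]p1, w0   [&-rule on 4]
7. <>[](~p1 | p3), w0   [&-rule on 4]
8. ~([]p1 & [](~p1 | p3)), w0   [~<>-rule on 5 via w0Rw0]
9. []p1, w0   [[]-rule on 6 via w0Rw0]
10. p1, w0   [[]-rule on 9 via w0Rw0]
11. ~[](~p1 | p3), w0   [~&-rule on 8 (branches; this branch)]
12. ~p3, w1   [~[]-rule on 3: fresh world w1, w0Rw1]
13. ~([]p1 & [](~p1 | p3)), w1   [~<>-rule on 5 via w0Rw1]
14. []p1, w1   [[]-rule on 6 via w0Rw1]
15. p1, w1   [[]-rule on 9 via w0Rw1]
16. ~[](~p1 | p3), w1   [~&-rule on 13 (branches; this branch)]
17. [](~p1 | p3), w2   [<>-rule on 7: fresh world w2, w0Rw2]
18. ~([]p1 & [](~p1 | p3)), w2   [~<>-rule on 5 via w0Rw2]
19. []p1, w2   [[]-rule on 6 via w0Rw2]
20. p1, w2   [[]-rule on 9 via w0Rw2]
21. ~p1 | p3, w2   [[]-rule on 17 via w2Rw2]
22. ~[](~p1 | p3), w2   [~&-rule on 18 (branches; this branch)]
23. p3, w2   [|-rule on 21 (branches; this branch)]
24. ~(~p1 | p3), w3   [~[]-rule on 11: fresh world w3, w0Rw3]
25. p1, w3   [~|-rule on 24]
26. ~p3, w3   [~|-rule on 24]
27. ~([]p1 & [](~p1 | p3)), w3   [~<>-rule on 5 via w0Rw3]
28. []p1, w3   [[]-rule on 6 via w0Rw3]
29. ~[](~p1 | p3), w3   [~&-rule on 27 (branches; this branch)]
30. ~(~p1 | p3), w4   [~[]-rule on 16: fresh world w4, w1Rw4]
31. p1, w4   [~|-rule on 30]
32. ~p3, w4   [~|-rule on 30]
33. ~([]p1 & [](~p1 | p3)), w4   [~<>-rule on 5 via w0Rw4]
34. []p1, w4   [[]-rule on 6 via w0Rw4]
35. ~[](~p1 | p3), w4   [~&-rule on 33 (branches; this branch)]
36. ~(~p1 | p3), w5   [~[]-rule on 22: fresh world w5, w2Rw5]
37. p1, w5   [~|-rule on 36]
38. ~p3, w5   [~|-rule on 36]
39. ~([]p1 & [](~p1 | p3)), w5   [~<>-rule on 5 via w0Rw5]
40. []p1, w5   [[]-rule on 6 via w0Rw5]
41. ~p1 | p3, w5   [[]-rule on 17 via w2Rw5]
42. ~[](~p1 | p3), w5   [~&-rule on 39 (branches; this branch)]
43. p3, w5   [|-rule on 41 (branches; this branch)]
Accessibility: w0Rw0, w0Rw1, w0Rw2, w0Rw3, w0Rw4, w0Rw5, w1Rw1, w1Rw4, w2Rw2, w2Rw5, w3Rw3, w4Rw4, w5Rw5
Branch closes: p3 and ~p3 both at w5.
All branches of the negation close; one closing branch shown above.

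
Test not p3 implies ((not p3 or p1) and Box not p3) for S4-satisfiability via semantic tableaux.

Satisfiable (open branch found)

1. not p3 implies ((not p3 or p1) and Box not p3), u
2. (not p3 or p1) and Box not p3, u
3. not p3 or p1, u
4. Box not p3, u
5. not p3, u
6. p1, u
Accessibility: uRu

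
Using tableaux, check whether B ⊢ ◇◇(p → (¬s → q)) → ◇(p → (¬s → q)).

No, not valid

Tableau for the negation ¬(◇◇(p → (¬s → q)) → ◇(p → (¬s → q))):
1. ¬(◇◇(p → (¬s → q)) → ◇(p → (¬s → q))), 0
2. ◇◇(p → (¬s → q)), 0   [¬→-rule on 1]
3. ¬◇(p → (¬s → q)), 0   [¬→-rule on 1]
4. ¬(p → (¬s → q)), 0   [¬◇-rule on 3 via 0R0]
5. p, 0   [¬→-rule on 4]
6. ¬(¬s → q), 0   [¬→-rule on 4]
7. ¬s, 0   [¬→-rule on 6]
8. ¬q, 0   [¬→-rule on 6]
9. ◇(p → (¬s → q)), 1   [◇-rule on 2: fresh world 1, 0R1]
10. ¬(p → (¬s → q)), 1   [¬◇-rule on 3 via 0R1]
11. p, 1   [¬→-rule on 10]
12. ¬(¬s → q), 1   [¬→-rule on 10]
13. ¬s, 1   [¬→-rule on 12]
14. ¬q, 1   [¬→-rule on 12]
15. p → (¬s → q), 2   [◇-rule on 9: fresh world 2, 1R2]
16. ¬s → q, 2   [→-rule on 15 (branches; this branch)]
17. q, 2   [→-rule on 16 (branches; this branch)]
Accessibility: 0R0, 0R1, 1R0, 1R1, 1R2, 2R1, 2R2
The negation has an open branch (countermodel exists).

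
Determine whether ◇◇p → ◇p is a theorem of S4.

Tableau for the negation ¬(◇◇p → ◇p):
1. ¬(◇◇p → ◇p), u
2. ◇◇p, u   [¬→-rule on 1]
3. ¬◇p, u   [¬→-rule on 1]
4. ¬p, u   [¬◇-rule on 3 via uRu]
5. ◇p, v   [◇-rule on 2: fresh world v, uRv]
6. ¬p, v   [¬◇-rule on 3 via uRv]
7. p, w   [◇-rule on 5: fresh world w, vRw]
8. ¬p, w   [¬◇-rule on 3 via uRw]
Accessibility: uRu, uRv, uRw, vRv, vRw, wRw
Branch closes: p and ¬p both at w.
Every branch of the negation's tableau closes; the branch above is one of them.

Yes, valid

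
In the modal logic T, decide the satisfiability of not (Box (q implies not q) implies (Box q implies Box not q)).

Unsatisfiable

1. not (Box (q implies not q) implies (Box q implies Box not q)), w0
2. Box (q implies not q), w0   [neg-implies-rule on 1]
3. not (Box q implies Box not q), w0   [neg-implies-rule on 1]
4. Box q, w0   [neg-implies-rule on 3]
5. not Box not q, w0   [neg-implies-rule on 3]
6. q implies not q, w0   [Box-rule on 2 via w0Rw0]
7. q, w0   [Box-rule on 4 via w0Rw0]
8. not q, w0   [implies-rule on 6 (branches; this branch)]
Accessibility: w0Rw0
Branch closes: q and not q both at w0.
(One branch shown.) All branches close.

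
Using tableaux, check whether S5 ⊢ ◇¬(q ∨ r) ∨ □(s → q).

Not valid

Tableau for the negation ¬(◇¬(q ∨ r) ∨ □(s → q)):
1. ¬(◇¬(q ∨ r) ∨ □(s → q)), 0
2. ¬◇¬(q ∨ r), 0
3. ¬□(s → q), 0
4. q ∨ r, 0
5. r, 0
6. ¬(s → q), 1
7. s, 1
8. ¬q, 1
9. q ∨ r, 1
10. r, 1
Accessibility: 0R0, 0R1, 1R0, 1R1
The negation has an open branch (countermodel exists).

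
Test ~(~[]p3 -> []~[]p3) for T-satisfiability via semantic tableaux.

1. ~(~[]p3 -> []~[]p3), w0
2. ~[]p3, w0   [~->-rule on 1]
3. ~[]~[]p3, w0   [~->-rule on 1]
4. ~p3, w1   [~[]-rule on 2: fresh world w1, w0Rw1]
5. []p3, w2   [~[]-rule on 3: fresh world w2, w0Rw2]
6. p3, w2   [[]-rule on 5 via w2Rw2]
Accessibility: w0Rw0, w0Rw1, w0Rw2, w1Rw1, w2Rw2

Yes, satisfiable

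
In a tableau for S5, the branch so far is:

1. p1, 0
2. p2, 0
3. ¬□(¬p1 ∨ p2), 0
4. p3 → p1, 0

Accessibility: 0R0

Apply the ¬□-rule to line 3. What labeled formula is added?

a fresh world 1 with 0R1, and ¬(¬p1 ∨ p2) at 1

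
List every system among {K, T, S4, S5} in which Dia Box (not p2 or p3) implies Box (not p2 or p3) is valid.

S5

S4-tableau for the negation not (Dia Box (not p2 or p3) implies Box (not p2 or p3)):
1. not (Dia Box (not p2 or p3) implies Box (not p2 or p3)), w0
2. Dia Box (not p2 or p3), w0   [neg-implies-rule on 1]
3. not Box (not p2 or p3), w0   [neg-implies-rule on 1]
4. Box (not p2 or p3), w1   [Dia-rule on 2: fresh world w1, w0Rw1]
5. not p2 or p3, w1   [Box-rule on 4 via w1Rw1]
6. p3, w1   [or-rule on 5 (branches; this branch)]
7. not (not p2 or p3), w2   [neg-Box-rule on 3: fresh world w2, w0Rw2]
8. p2, w2   [neg-or-rule on 7]
9. not p3, w2   [neg-or-rule on 7]
Accessibility: w0Rw0, w0Rw1, w0Rw2, w1Rw1, w2Rw2
Complete open branch: countermodel on an S4-frame, so not valid in S4, nor in K, T (the same frame is also a K-frame and a T-frame).
S5-tableau for the negation not (Dia Box (not p2 or p3) implies Box (not p2 or p3)):
1. not (Dia Box (not p2 or p3) implies Box (not p2 or p3)), w0
2. Dia Box (not p2 or p3), w0   [neg-implies-rule on 1]
3. not Box (not p2 or p3), w0   [neg-implies-rule on 1]
4. Box (not p2 or p3), w1   [Dia-rule on 2: fresh world w1, w0Rw1]
5. not p2 or p3, w0   [Box-rule on 4 via w1Rw0]
6. not p2 or p3, w1   [Box-rule on 4 via w1Rw1]
7. p3, w0   [or-rule on 5 (branches; this branch)]
8. p3, w1   [or-rule on 6 (branches; this branch)]
9. not (not p2 or p3), w2   [neg-Box-rule on 3: fresh world w2, w0Rw2]
10. p2, w2   [neg-or-rule on 9]
11. not p3, w2   [neg-or-rule on 9]
12. not p2 or p3, w2   [Box-rule on 4 via w1Rw2]
13. p3, w2   [or-rule on 12 (branches; this branch)]
Accessibility: w0Rw0, w0Rw1, w0Rw2, w1Rw0, w1Rw1, w1Rw2, w2Rw0, w2Rw1, w2Rw2
Branch closes: p3 and not p3 both at w2.
Every branch closes (one shown): valid in S5.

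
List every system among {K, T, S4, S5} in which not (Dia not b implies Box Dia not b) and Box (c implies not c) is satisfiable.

S4-tableau for the formula:
1. not (Dia not b implies Box Dia not b) and Box (c implies not c), 0
2. not (Dia not b implies Box Dia not b), 0
3. Box (c implies not c), 0
4. Dia not b, 0
5. not Box Dia not b, 0
6. c implies not c, 0
7. not c, 0
8. not b, 1
9. c implies not c, 1
10. not c, 1
11. not Dia not b, 2
12. c implies not c, 2
13. b, 2
14. not c, 2
Accessibility: 0R0, 0R1, 0R2, 1R1, 2R2
Complete open branch: satisfiable in S4, hence also in K, T (this S4-model is also a K-model and a T-model).
S5-tableau for the formula:
1. not (Dia not b implies Box Dia not b) and Box (c implies not c), 0
2. not (Dia not b implies Box Dia not b), 0
3. Box (c implies not c), 0
4. Dia not b, 0
5. not Box Dia not b, 0
6. c implies not c, 0
7. not c, 0
8. not b, 1
9. c implies not c, 1
10. not c, 1
11. not Dia not b, 2
12. c implies not c, 2
13. b, 0
14. b, 1
Accessibility: 0R0, 0R1, 0R2, 1R0, 1R1, 1R2, 2R0, 2R1, 2R2
Branch closes: b and not b both at 1.
Every branch closes (one shown): unsatisfiable in S5.

K, T, S4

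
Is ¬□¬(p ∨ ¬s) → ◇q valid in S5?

Not valid

Tableau for the negation ¬(¬□¬(p ∨ ¬s) → ◇q):
1. ¬(¬□¬(p ∨ ¬s) → ◇q), 0
2. ¬□¬(p ∨ ¬s), 0
3. ¬◇q, 0
4. ¬q, 0
5. p ∨ ¬s, 1
6. ¬q, 1
7. ¬s, 1
Accessibility: 0R0, 0R1, 1R0, 1R1
The negation has an open branch (countermodel exists).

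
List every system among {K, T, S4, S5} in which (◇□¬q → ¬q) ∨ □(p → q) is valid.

S5-tableau for the negation ¬((◇□¬q → ¬q) ∨ □(p → q)):
1. ¬((◇□¬q → ¬q) ∨ □(p → q)), u
2. ¬(◇□¬q → ¬q), u   [¬∨-rule on 1]
3. ¬□(p → q), u   [¬∨-rule on 1]
4. ◇□¬q, u   [¬→-rule on 2]
5. q, u   [¬→-rule on 2]
6. ¬(p → q), v   [¬□-rule on 3: fresh world v, uRv]
7. p, v   [¬→-rule on 6]
8. ¬q, v   [¬→-rule on 6]
9. □¬q, w   [◇-rule on 4: fresh world w, uRw]
10. ¬q, u   [□-rule on 9 via wRu]
Accessibility: uRu, uRv, uRw, vRu, vRv, vRw, wRu, wRv, wRw
Branch closes: q and ¬q both at u.
Every branch closes (one shown): valid in S5.
S4-tableau for the negation ¬((◇□¬q → ¬q) ∨ □(p → q)):
1. ¬((◇□¬q → ¬q) ∨ □(p → q)), u
2. ¬(◇□¬q → ¬q), u   [¬∨-rule on 1]
3. ¬□(p → q), u   [¬∨-rule on 1]
4. ◇□¬q, u   [¬→-rule on 2]
5. q, u   [¬→-rule on 2]
6. ¬(p → q), v   [¬□-rule on 3: fresh world v, uRv]
7. p, v   [¬→-rule on 6]
8. ¬q, v   [¬→-rule on 6]
9. □¬q, w   [◇-rule on 4: fresh world w, uRw]
10. ¬q, w   [□-rule on 9 via wRw]
Accessibility: uRu, uRv, uRw, vRv, wRw
Complete open branch: countermodel on an S4-frame, so not valid in S4, nor in K, T (the same frame is also a K-frame and a T-frame).

S5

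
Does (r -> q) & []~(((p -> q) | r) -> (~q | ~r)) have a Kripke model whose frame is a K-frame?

Satisfiable (open branch found)

1. (r -> q) & []~(((p -> q) | r) -> (~q | ~r)), 0
2. r -> q, 0
3. []~(((p -> q) | r) -> (~q | ~r)), 0
4. q, 0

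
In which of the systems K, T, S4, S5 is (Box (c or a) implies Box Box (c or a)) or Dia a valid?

S4-tableau for the negation not ((Box (c or a) implies Box Box (c or a)) or Dia a):
1. not ((Box (c or a) implies Box Box (c or a)) or Dia a), 0
2. not (Box (c or a) implies Box Box (c or a)), 0
3. not Dia a, 0
4. Box (c or a), 0
5. not Box Box (c or a), 0
6. not a, 0
7. c or a, 0
8. c, 0
9. not Box (c or a), 1
10. not a, 1
11. c or a, 1
12. c, 1
13. not (c or a), 2
14. not c, 2
15. not a, 2
16. c or a, 2
17. a, 2
Accessibility: 0R0, 0R1, 0R2, 1R1, 1R2, 2R2
Branch closes: a and not a both at 2.
Every branch closes (one shown): valid in S4, hence also in S5 (every theorem of S4 is a theorem of S5).
T-tableau for the negation not ((Box (c or a) implies Box Box (c or a)) or Dia a):
1. not ((Box (c or a) implies Box Box (c or a)) or Dia a), 0
2. not (Box (c or a) implies Box Box (c or a)), 0
3. not Dia a, 0
4. Box (c or a), 0
5. not Box Box (c or a), 0
6. not a, 0
7. c or a, 0
8. c, 0
9. not Box (c or a), 1
10. not a, 1
11. c or a, 1
12. c, 1
13. not (c or a), 2
14. not c, 2
15. not a, 2
Accessibility: 0R0, 0R1, 1R1, 1R2, 2R2
Complete open branch: countermodel on a T-frame, so not valid in T, nor in K (the same frame is also a K-frame).

S4, S5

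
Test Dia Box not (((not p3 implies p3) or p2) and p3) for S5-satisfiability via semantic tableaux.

Satisfiable

1. Dia Box not (((not p3 implies p3) or p2) and p3), u
2. Box not (((not p3 implies p3) or p2) and p3), v
3. not (((not p3 implies p3) or p2) and p3), u
4. not (((not p3 implies p3) or p2) and p3), v
5. not p3, u
6. not p3, v
Accessibility: uRu, uRv, vRu, vRv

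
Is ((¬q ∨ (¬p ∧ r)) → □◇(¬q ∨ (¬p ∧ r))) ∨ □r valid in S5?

Tableau for the negation ¬(((¬q ∨ (¬p ∧ r)) → □◇(¬q ∨ (¬p ∧ r))) ∨ □r):
1. ¬(((¬q ∨ (¬p ∧ r)) → □◇(¬q ∨ (¬p ∧ r))) ∨ □r), w0
2. ¬((¬q ∨ (¬p ∧ r)) → □◇(¬q ∨ (¬p ∧ r))), w0
3. ¬□r, w0
4. ¬q ∨ (¬p ∧ r), w0
5. ¬□◇(¬q ∨ (¬p ∧ r)), w0
6. ¬p ∧ r, w0
7. ¬p, w0
8. r, w0
9. ¬r, w1
10. ¬◇(¬q ∨ (¬p ∧ r)), w2
11. ¬(¬q ∨ (¬p ∧ r)), w0
12. q, w0
13. ¬(¬p ∧ r), w0
14. ¬(¬q ∨ (¬p ∧ r)), w1
15. q, w1
16. ¬(¬p ∧ r), w1
17. ¬(¬q ∨ (¬p ∧ r)), w2
18. q, w2
19. ¬(¬p ∧ r), w2
20. ¬r, w0
Accessibility: w0Rw0, w0Rw1, w0Rw2, w1Rw0, w1Rw1, w1Rw2, w2Rw0, w2Rw1, w2Rw2
Branch closes: r and ¬r both at w0.
All branches of the negation close; one closing branch shown above.

Valid in S5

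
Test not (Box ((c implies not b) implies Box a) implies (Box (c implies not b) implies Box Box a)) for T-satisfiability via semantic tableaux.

Unsatisfiable (every branch closes)

1. not (Box ((c implies not b) implies Box a) implies (Box (c implies not b) implies Box Box a)), w0
2. Box ((c implies not b) implies Box a), w0
3. not (Box (c implies not b) implies Box Box a), w0
4. Box (c implies not b), w0
5. not Box Box a, w0
6. (c implies not b) implies Box a, w0
7. c implies not b, w0
8. Box a, w0
9. a, w0
10. not b, w0
11. not Box a, w1
12. (c implies not b) implies Box a, w1
13. c implies not b, w1
14. a, w1
15. Box a, w1
16. not b, w1
17. not a, w2
18. a, w2
Accessibility: w0Rw0, w0Rw1, w1Rw1, w1Rw2, w2Rw2
Branch closes: a and not a both at w2.
(One branch shown.) All branches close.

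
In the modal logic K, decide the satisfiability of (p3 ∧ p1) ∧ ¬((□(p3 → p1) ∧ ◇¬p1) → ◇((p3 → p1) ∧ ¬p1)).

1. (p3 ∧ p1) ∧ ¬((□(p3 → p1) ∧ ◇¬p1) → ◇((p3 → p1) ∧ ¬p1)), 0
2. p3 ∧ p1, 0
3. ¬((□(p3 → p1) ∧ ◇¬p1) → ◇((p3 → p1) ∧ ¬p1)), 0
4. p3, 0
5. p1, 0
6. □(p3 → p1) ∧ ◇¬p1, 0
7. ¬◇((p3 → p1) ∧ ¬p1), 0
8. □(p3 → p1), 0
9. ◇¬p1, 0
10. ¬p1, 1
11. ¬((p3 → p1) ∧ ¬p1), 1
12. p3 → p1, 1
13. ¬(p3 → p1), 1
14. p3, 1
15. p1, 1
Accessibility: 0R1
Branch closes: p1 and ¬p1 both at 1.
All branches of the tableau close; one closing branch shown above.

No, unsatisfiable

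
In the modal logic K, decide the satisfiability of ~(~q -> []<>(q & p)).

Satisfiable

1. ~(~q -> []<>(q & p)), u
2. ~q, u
3. ~[]<>(q & p), u
4. ~<>(q & p), v
Accessibility: uRv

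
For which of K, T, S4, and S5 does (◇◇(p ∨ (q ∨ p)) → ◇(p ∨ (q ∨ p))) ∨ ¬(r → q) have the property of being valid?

S4-tableau for the negation ¬((◇◇(p ∨ (q ∨ p)) → ◇(p ∨ (q ∨ p))) ∨ ¬(r → q)):
1. ¬((◇◇(p ∨ (q ∨ p)) → ◇(p ∨ (q ∨ p))) ∨ ¬(r → q)), 0
2. ¬(◇◇(p ∨ (q ∨ p)) → ◇(p ∨ (q ∨ p))), 0
3. r → q, 0
4. ◇◇(p ∨ (q ∨ p)), 0
5. ¬◇(p ∨ (q ∨ p)), 0
6. ¬(p ∨ (q ∨ p)), 0
7. ¬p, 0
8. ¬(q ∨ p), 0
9. ¬q, 0
10. ¬r, 0
11. ◇(p ∨ (q ∨ p)), 1
12. ¬(p ∨ (q ∨ p)), 1
13. ¬p, 1
14. ¬(q ∨ p), 1
15. ¬q, 1
16. p ∨ (q ∨ p), 2
17. ¬(p ∨ (q ∨ p)), 2
18. ¬p, 2
19. ¬(q ∨ p), 2
20. ¬q, 2
21. q ∨ p, 2
22. p, 2
Accessibility: 0R0, 0R1, 0R2, 1R1, 1R2, 2R2
Branch closes: p and ¬p both at 2.
Every branch closes (one shown): valid in S4, hence also in S5 (every theorem of S4 is a theorem of S5).
T-tableau for the negation ¬((◇◇(p ∨ (q ∨ p)) → ◇(p ∨ (q ∨ p))) ∨ ¬(r → q)):
1. ¬((◇◇(p ∨ (q ∨ p)) → ◇(p ∨ (q ∨ p))) ∨ ¬(r → q)), 0
2. ¬(◇◇(p ∨ (q ∨ p)) → ◇(p ∨ (q ∨ p))), 0
3. r → q, 0
4. ◇◇(p ∨ (q ∨ p)), 0
5. ¬◇(p ∨ (q ∨ p)), 0
6. ¬(p ∨ (q ∨ p)), 0
7. ¬p, 0
8. ¬(q ∨ p), 0
9. ¬q, 0
10. ¬r, 0
11. ◇(p ∨ (q ∨ p)), 1
12. ¬(p ∨ (q ∨ p)), 1
13. ¬p, 1
14. ¬(q ∨ p), 1
15. ¬q, 1
16. p ∨ (q ∨ p), 2
17. q ∨ p, 2
18. p, 2
Accessibility: 0R0, 0R1, 1R1, 1R2, 2R2
Complete open branch: countermodel on a T-frame, so not valid in T, nor in K (the same frame is also a K-frame).

S4, S5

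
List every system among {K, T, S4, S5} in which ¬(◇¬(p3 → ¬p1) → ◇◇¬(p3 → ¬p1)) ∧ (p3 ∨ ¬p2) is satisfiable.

K

K-tableau for the formula:
1. ¬(◇¬(p3 → ¬p1) → ◇◇¬(p3 → ¬p1)) ∧ (p3 ∨ ¬p2), w0
2. ¬(◇¬(p3 → ¬p1) → ◇◇¬(p3 → ¬p1)), w0   [∧-rule on 1]
3. p3 ∨ ¬p2, w0   [∧-rule on 1]
4. ◇¬(p3 → ¬p1), w0   [¬→-rule on 2]
5. ¬◇◇¬(p3 → ¬p1), w0   [¬→-rule on 2]
6. ¬p2, w0   [∨-rule on 3 (branches; this branch)]
7. ¬(p3 → ¬p1), w1   [◇-rule on 4: fresh world w1, w0Rw1]
8. p3, w1   [¬→-rule on 7]
9. p1, w1   [¬→-rule on 7]
10. ¬◇¬(p3 → ¬p1), w1   [¬◇-rule on 5 via w0Rw1]
Accessibility: w0Rw1
Complete open branch: satisfiable in K.
T-tableau for the formula:
1. ¬(◇¬(p3 → ¬p1) → ◇◇¬(p3 → ¬p1)) ∧ (p3 ∨ ¬p2), w0
2. ¬(◇¬(p3 → ¬p1) → ◇◇¬(p3 → ¬p1)), w0   [∧-rule on 1]
3. p3 ∨ ¬p2, w0   [∧-rule on 1]
4. ◇¬(p3 → ¬p1), w0   [¬→-rule on 2]
5. ¬◇◇¬(p3 → ¬p1), w0   [¬→-rule on 2]
6. ¬◇¬(p3 → ¬p1), w0   [¬◇-rule on 5 via w0Rw0]
7. p3 → ¬p1, w0   [¬◇-rule on 6 via w0Rw0]
8. ¬p2, w0   [∨-rule on 3 (branches; this branch)]
9. ¬p1, w0   [→-rule on 7 (branches; this branch)]
10. ¬(p3 → ¬p1), w1   [◇-rule on 4: fresh world w1, w0Rw1]
11. p3, w1   [¬→-rule on 10]
12. p1, w1   [¬→-rule on 10]
13. ¬◇¬(p3 → ¬p1), w1   [¬◇-rule on 5 via w0Rw1]
14. p3 → ¬p1, w1   [¬◇-rule on 6 via w0Rw1]
15. ¬p1, w1   [→-rule on 14 (branches; this branch)]
Accessibility: w0Rw0, w0Rw1, w1Rw1
Branch closes: p1 and ¬p1 both at w1.
Every branch closes (one shown): unsatisfiable in T, hence also in S4, S5 (every S4/S5-frame is a T-frame).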